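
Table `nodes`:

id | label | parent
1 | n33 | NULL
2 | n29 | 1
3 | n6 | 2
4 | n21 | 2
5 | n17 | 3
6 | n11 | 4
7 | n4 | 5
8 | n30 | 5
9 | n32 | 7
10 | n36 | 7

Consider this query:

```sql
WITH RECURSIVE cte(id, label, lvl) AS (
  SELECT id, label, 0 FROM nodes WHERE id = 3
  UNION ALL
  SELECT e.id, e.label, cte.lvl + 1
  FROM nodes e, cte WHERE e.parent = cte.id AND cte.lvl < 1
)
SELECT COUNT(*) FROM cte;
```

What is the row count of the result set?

2

Base: id=3 (n6) at lvl 0.
Iteration 1: rows with parent in {3} -> n17 (id 5, lvl 1).
Iteration 2: lvl < 1 fails for all current rows; recursion stops.
Total rows emitted: 2.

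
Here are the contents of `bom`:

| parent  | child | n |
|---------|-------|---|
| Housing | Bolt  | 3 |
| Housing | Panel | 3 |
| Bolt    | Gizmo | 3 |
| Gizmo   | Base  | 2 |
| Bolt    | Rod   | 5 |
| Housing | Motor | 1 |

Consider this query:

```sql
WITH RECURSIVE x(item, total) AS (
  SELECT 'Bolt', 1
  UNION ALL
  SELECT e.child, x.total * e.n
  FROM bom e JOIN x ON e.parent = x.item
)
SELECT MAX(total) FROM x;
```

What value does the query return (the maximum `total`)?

Base: (Bolt, total=1).
Iteration 1: components of {Bolt} -> Gizmo = 1*3 = 3, Rod = 1*5 = 5.
Iteration 2: components of {Gizmo,Rod} -> Base = 3*2 = 6.
Iteration 3: no further components; recursion stops.
total values: 1, 3, 5, 6; the maximum is 6.

6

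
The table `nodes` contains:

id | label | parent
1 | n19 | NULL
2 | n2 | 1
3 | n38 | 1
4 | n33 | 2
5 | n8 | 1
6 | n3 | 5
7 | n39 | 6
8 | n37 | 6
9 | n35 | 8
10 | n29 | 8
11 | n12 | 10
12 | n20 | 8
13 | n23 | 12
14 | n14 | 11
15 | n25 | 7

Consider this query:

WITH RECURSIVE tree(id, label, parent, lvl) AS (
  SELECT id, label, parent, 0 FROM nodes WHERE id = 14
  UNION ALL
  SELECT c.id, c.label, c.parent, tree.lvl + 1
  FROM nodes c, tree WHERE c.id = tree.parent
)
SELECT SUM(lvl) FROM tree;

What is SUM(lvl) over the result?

21

Base: id=14 (n14), parent=11, lvl 0.
Iteration 1: join on id=11 -> n12 (id 11, parent=10, lvl 1).
Iteration 2: join on id=10 -> n29 (id 10, parent=8, lvl 2).
Iteration 3: join on id=8 -> n37 (id 8, parent=6, lvl 3).
Iteration 4: join on id=6 -> n3 (id 6, parent=5, lvl 4).
Iteration 5: join on id=5 -> n8 (id 5, parent=1, lvl 5).
Iteration 6: join on id=1 -> n19 (id 1, parent=NULL, lvl 6).
Iteration 7: parent is NULL; no match; recursion stops.
SUM(lvl) = 0 + 1 + 2 + 3 + 4 + 5 + 6 = 21.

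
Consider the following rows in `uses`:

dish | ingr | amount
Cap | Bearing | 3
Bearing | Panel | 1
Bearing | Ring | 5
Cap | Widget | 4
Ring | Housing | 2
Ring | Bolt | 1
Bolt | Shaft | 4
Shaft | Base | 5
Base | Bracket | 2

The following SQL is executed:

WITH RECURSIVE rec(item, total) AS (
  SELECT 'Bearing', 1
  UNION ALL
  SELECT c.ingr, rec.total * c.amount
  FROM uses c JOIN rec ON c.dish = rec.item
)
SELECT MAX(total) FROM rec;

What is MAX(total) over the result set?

Base: (Bearing, total=1).
Iteration 1: components of {Bearing} -> Panel = 1*1 = 1, Ring = 1*5 = 5.
Iteration 2: components of {Panel,Ring} -> Bolt = 5*1 = 5, Housing = 5*2 = 10.
Iteration 3: components of {Bolt,Housing} -> Shaft = 5*4 = 20.
Iteration 4: components of {Shaft} -> Base = 20*5 = 100.
Iteration 5: components of {Base} -> Bracket = 100*2 = 200.
Iteration 6: no further components; recursion stops.
total values: 1, 1, 5, 10, 5, 20, 100, 200; the maximum is 200.

200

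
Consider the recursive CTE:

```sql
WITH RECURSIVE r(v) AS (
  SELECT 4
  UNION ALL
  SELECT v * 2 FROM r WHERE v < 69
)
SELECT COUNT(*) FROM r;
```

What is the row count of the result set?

6

Base: v=4.
Iteration 1: 4 < 69 holds -> v = 4 * 2 = 8.
Iteration 2: 8 < 69 holds -> v = 8 * 2 = 16.
Iteration 3: 16 < 69 holds -> v = 16 * 2 = 32.
Iteration 4: 32 < 69 holds -> v = 32 * 2 = 64.
Iteration 5: 64 < 69 holds -> v = 64 * 2 = 128.
Iteration 6: 128 < 69 fails; recursion stops.
Total rows emitted: 6.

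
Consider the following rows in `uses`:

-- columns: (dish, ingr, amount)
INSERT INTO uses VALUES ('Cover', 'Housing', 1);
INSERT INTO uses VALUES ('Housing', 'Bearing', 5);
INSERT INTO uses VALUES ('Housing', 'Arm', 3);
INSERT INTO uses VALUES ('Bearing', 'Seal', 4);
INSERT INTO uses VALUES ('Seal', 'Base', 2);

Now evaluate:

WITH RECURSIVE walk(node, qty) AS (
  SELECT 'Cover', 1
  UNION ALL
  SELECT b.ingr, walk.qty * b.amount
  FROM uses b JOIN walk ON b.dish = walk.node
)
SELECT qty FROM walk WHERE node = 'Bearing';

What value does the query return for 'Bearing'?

5

Base: (Cover, qty=1).
Iteration 1: components of {Cover} -> Housing = 1*1 = 1.
Iteration 2: components of {Housing} -> Arm = 1*3 = 3, Bearing = 1*5 = 5.
Iteration 3: components of {Arm,Bearing} -> Seal = 5*4 = 20.
Iteration 4: components of {Seal} -> Base = 20*2 = 40.
Iteration 5: no further components; recursion stops.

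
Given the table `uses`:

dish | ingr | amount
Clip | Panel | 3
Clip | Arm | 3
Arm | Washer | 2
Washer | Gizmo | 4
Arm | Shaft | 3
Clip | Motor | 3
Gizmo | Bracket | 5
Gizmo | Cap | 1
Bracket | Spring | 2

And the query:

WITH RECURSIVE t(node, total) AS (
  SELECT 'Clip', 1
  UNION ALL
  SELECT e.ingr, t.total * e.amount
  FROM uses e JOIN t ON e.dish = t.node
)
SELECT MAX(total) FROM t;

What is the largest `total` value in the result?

240

Base: (Clip, total=1).
Iteration 1: components of {Clip} -> Arm = 1*3 = 3, Motor = 1*3 = 3, Panel = 1*3 = 3.
Iteration 2: components of {Arm,Motor,Panel} -> Shaft = 3*3 = 9, Washer = 3*2 = 6.
Iteration 3: components of {Shaft,Washer} -> Gizmo = 6*4 = 24.
Iteration 4: components of {Gizmo} -> Bracket = 24*5 = 120, Cap = 24*1 = 24.
Iteration 5: components of {Bracket,Cap} -> Spring = 120*2 = 240.
Iteration 6: no further components; recursion stops.
total values: 1, 3, 3, 3, 6, 9, 24, 120, 24, 240; the maximum is 240.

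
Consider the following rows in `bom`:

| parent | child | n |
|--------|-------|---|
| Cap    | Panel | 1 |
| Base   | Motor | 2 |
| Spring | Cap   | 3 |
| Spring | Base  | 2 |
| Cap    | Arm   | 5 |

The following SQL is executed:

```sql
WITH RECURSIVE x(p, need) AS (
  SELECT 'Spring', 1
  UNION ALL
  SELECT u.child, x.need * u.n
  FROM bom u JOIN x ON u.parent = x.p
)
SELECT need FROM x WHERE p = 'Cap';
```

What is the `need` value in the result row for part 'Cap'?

3

Base: (Spring, need=1).
Iteration 1: components of {Spring} -> Base = 1*2 = 2, Cap = 1*3 = 3.
Iteration 2: components of {Base,Cap} -> Arm = 3*5 = 15, Motor = 2*2 = 4, Panel = 3*1 = 3.
Iteration 3: no further components; recursion stops.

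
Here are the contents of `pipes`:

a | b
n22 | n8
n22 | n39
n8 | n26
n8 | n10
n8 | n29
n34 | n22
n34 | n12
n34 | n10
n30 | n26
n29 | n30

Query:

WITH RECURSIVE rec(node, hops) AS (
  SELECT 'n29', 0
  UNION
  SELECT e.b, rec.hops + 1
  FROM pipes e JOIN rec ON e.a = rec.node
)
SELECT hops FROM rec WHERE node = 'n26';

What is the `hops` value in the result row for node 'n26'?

Base: (n29, hops=0).
Iteration 1: edges from {n29} -> (n30, hops=1).
Iteration 2: edges from {n30} -> (n26, hops=2).
Iteration 3: no outgoing edges from {n26}; recursion stops.

2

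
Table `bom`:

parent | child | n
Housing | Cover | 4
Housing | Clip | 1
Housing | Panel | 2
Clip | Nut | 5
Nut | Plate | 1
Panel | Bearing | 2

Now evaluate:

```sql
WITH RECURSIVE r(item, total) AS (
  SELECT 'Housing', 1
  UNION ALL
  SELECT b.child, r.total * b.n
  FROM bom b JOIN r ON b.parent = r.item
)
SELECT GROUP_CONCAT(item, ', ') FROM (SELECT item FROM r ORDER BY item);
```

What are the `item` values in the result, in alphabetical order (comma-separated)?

Bearing, Clip, Cover, Housing, Nut, Panel, Plate

Base: (Housing, total=1).
Iteration 1: components of {Housing} -> Clip = 1*1 = 1, Cover = 1*4 = 4, Panel = 1*2 = 2.
Iteration 2: components of {Clip,Cover,Panel} -> Bearing = 2*2 = 4, Nut = 1*5 = 5.
Iteration 3: components of {Bearing,Nut} -> Plate = 5*1 = 5.
Iteration 4: no further components; recursion stops.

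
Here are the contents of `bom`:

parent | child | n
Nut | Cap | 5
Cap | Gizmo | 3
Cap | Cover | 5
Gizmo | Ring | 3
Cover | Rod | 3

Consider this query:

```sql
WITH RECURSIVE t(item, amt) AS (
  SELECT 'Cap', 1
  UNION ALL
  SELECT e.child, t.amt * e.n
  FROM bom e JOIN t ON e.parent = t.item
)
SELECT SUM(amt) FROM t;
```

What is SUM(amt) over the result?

33

Base: (Cap, amt=1).
Iteration 1: components of {Cap} -> Cover = 1*5 = 5, Gizmo = 1*3 = 3.
Iteration 2: components of {Cover,Gizmo} -> Ring = 3*3 = 9, Rod = 5*3 = 15.
Iteration 3: no further components; recursion stops.
SUM(amt) = 1 + 3 + 5 + 9 + 15 = 33.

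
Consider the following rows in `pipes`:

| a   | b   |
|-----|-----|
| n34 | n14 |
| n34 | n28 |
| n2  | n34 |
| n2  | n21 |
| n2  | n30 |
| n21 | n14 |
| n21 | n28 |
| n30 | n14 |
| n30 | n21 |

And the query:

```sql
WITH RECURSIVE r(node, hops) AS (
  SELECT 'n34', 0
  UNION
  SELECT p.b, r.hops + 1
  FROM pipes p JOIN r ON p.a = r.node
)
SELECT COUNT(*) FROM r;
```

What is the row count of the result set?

3

Base: (n34, hops=0).
Iteration 1: edges from {n34} -> (n14, hops=1), (n28, hops=1).
Iteration 2: no outgoing edges from {n14,n28}; recursion stops.
Total rows emitted: 3.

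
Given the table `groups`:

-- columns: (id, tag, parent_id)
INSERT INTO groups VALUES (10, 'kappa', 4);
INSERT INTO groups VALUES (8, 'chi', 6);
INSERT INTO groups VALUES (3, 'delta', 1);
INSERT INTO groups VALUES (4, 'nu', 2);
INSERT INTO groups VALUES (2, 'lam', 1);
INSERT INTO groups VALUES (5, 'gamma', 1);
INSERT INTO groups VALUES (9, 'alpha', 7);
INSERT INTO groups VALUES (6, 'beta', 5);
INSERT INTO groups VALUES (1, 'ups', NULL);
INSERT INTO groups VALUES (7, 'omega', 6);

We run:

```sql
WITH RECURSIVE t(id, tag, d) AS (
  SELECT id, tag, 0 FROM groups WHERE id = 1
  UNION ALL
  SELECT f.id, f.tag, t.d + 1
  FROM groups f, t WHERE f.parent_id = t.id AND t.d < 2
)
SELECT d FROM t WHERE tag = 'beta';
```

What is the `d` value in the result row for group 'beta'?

2

Base: id=1 (ups) at d 0.
Iteration 1: rows with parent_id in {1} -> lam (id 2, d 1), delta (id 3, d 1), gamma (id 5, d 1).
Iteration 2: rows with parent_id in {2,3,5} -> nu (id 4, d 2), beta (id 6, d 2).
Iteration 3: d < 2 fails for all current rows; recursion stops.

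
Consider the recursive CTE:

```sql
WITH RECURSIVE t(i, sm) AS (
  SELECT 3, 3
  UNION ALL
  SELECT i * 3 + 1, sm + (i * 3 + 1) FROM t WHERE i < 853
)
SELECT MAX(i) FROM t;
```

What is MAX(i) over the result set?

2551

Base: i=3, sm=3.
Iteration 1: 3 < 853 holds -> i = 3 * 3 + 1 = 10, sm = 3 + 10 = 13.
Iteration 2: 10 < 853 holds -> i = 10 * 3 + 1 = 31, sm = 13 + 31 = 44.
Iteration 3: 31 < 853 holds -> i = 31 * 3 + 1 = 94, sm = 44 + 94 = 138.
Iteration 4: 94 < 853 holds -> i = 94 * 3 + 1 = 283, sm = 138 + 283 = 421.
Iteration 5: 283 < 853 holds -> i = 283 * 3 + 1 = 850, sm = 421 + 850 = 1271.
Iteration 6: 850 < 853 holds -> i = 850 * 3 + 1 = 2551, sm = 1271 + 2551 = 3822.
Iteration 7: 2551 < 853 fails; recursion stops.
i values: 3, 10, 31, 94, 283, 850, 2551; the maximum is 2551.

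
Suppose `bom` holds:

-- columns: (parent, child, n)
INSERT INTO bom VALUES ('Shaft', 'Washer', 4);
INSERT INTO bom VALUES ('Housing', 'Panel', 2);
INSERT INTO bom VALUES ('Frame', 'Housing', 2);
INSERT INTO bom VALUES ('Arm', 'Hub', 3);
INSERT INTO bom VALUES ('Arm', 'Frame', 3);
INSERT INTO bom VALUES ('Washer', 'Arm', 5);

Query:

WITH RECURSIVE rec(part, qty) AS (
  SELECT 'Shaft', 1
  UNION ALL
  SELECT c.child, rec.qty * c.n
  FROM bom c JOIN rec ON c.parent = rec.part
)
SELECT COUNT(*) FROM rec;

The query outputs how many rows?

Base: (Shaft, qty=1).
Iteration 1: components of {Shaft} -> Washer = 1*4 = 4.
Iteration 2: components of {Washer} -> Arm = 4*5 = 20.
Iteration 3: components of {Arm} -> Frame = 20*3 = 60, Hub = 20*3 = 60.
Iteration 4: components of {Frame,Hub} -> Housing = 60*2 = 120.
Iteration 5: components of {Housing} -> Panel = 120*2 = 240.
Iteration 6: no further components; recursion stops.
Total rows emitted: 7.

7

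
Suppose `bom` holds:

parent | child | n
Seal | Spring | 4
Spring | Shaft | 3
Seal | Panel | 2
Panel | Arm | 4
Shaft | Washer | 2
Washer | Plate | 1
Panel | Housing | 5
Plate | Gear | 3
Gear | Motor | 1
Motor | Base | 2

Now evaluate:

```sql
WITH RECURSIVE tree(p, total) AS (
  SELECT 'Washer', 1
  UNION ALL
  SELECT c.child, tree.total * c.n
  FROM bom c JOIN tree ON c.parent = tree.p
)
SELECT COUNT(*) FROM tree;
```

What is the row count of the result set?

5

Base: (Washer, total=1).
Iteration 1: components of {Washer} -> Plate = 1*1 = 1.
Iteration 2: components of {Plate} -> Gear = 1*3 = 3.
Iteration 3: components of {Gear} -> Motor = 3*1 = 3.
Iteration 4: components of {Motor} -> Base = 3*2 = 6.
Iteration 5: no further components; recursion stops.
Total rows emitted: 5.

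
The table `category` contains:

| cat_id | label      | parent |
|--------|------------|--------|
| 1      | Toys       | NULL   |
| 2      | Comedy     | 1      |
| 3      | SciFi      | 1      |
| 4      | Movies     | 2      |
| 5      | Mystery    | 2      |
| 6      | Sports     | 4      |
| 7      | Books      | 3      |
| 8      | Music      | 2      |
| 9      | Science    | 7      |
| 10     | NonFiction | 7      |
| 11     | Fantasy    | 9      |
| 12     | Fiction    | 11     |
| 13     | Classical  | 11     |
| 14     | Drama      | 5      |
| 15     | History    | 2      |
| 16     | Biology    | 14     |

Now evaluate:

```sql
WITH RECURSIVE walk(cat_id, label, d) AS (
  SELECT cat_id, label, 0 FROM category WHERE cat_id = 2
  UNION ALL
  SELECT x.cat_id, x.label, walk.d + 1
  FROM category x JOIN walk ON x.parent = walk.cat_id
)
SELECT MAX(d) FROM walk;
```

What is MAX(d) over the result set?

Base: cat_id=2 (Comedy) at d 0.
Iteration 1: rows with parent in {2} -> Movies (id 4, d 1), Mystery (id 5, d 1), Music (id 8, d 1), History (id 15, d 1).
Iteration 2: rows with parent in {4,5,8,15} -> Sports (id 6, d 2), Drama (id 14, d 2).
Iteration 3: rows with parent in {6,14} -> Biology (id 16, d 3).
Iteration 4: no rows with parent in {16}; recursion stops.
d values: 0, 1, 1, 1, 1, 2, 2, 3; the maximum is 3.

3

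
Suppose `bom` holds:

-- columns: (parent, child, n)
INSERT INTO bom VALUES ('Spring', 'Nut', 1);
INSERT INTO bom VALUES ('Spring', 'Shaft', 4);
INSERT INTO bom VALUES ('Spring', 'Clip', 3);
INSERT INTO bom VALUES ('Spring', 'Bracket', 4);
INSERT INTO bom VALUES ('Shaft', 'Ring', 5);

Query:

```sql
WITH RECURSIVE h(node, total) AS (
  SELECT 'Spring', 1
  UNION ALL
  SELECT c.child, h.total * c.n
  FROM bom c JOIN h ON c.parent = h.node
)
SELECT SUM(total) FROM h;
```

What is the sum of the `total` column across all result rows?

33

Base: (Spring, total=1).
Iteration 1: components of {Spring} -> Bracket = 1*4 = 4, Clip = 1*3 = 3, Nut = 1*1 = 1, Shaft = 1*4 = 4.
Iteration 2: components of {Bracket,Clip,Nut,Shaft} -> Ring = 4*5 = 20.
Iteration 3: no further components; recursion stops.
SUM(total) = 1 + 1 + 4 + 3 + 4 + 20 = 33.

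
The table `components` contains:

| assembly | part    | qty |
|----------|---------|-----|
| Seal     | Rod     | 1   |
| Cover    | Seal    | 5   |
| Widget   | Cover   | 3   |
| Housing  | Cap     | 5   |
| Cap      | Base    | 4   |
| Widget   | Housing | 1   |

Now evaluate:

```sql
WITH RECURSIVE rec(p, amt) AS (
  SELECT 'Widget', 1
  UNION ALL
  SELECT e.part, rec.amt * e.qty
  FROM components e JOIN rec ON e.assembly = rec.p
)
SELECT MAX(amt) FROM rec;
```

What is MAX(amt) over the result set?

20

Base: (Widget, amt=1).
Iteration 1: components of {Widget} -> Cover = 1*3 = 3, Housing = 1*1 = 1.
Iteration 2: components of {Cover,Housing} -> Cap = 1*5 = 5, Seal = 3*5 = 15.
Iteration 3: components of {Cap,Seal} -> Base = 5*4 = 20, Rod = 15*1 = 15.
Iteration 4: no further components; recursion stops.
amt values: 1, 3, 1, 15, 5, 15, 20; the maximum is 20.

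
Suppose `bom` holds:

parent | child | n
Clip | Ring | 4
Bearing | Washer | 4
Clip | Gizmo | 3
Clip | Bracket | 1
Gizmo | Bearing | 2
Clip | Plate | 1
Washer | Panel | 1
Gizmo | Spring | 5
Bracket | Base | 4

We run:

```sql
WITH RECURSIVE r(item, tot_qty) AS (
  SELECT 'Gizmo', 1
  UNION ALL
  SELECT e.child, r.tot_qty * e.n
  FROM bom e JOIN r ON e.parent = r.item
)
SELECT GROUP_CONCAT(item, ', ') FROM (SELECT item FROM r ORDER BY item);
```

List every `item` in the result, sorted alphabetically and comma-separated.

Bearing, Gizmo, Panel, Spring, Washer

Base: (Gizmo, tot_qty=1).
Iteration 1: components of {Gizmo} -> Bearing = 1*2 = 2, Spring = 1*5 = 5.
Iteration 2: components of {Bearing,Spring} -> Washer = 2*4 = 8.
Iteration 3: components of {Washer} -> Panel = 8*1 = 8.
Iteration 4: no further components; recursion stops.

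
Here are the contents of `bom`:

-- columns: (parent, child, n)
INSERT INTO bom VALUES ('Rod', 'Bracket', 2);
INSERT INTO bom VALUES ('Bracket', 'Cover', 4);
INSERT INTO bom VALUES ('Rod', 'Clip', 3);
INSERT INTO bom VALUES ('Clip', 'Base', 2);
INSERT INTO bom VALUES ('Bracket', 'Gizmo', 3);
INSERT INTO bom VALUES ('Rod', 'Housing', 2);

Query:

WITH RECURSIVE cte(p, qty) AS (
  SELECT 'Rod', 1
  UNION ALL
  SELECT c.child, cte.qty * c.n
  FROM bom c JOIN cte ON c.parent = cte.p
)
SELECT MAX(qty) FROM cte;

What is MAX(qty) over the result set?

8

Base: (Rod, qty=1).
Iteration 1: components of {Rod} -> Bracket = 1*2 = 2, Clip = 1*3 = 3, Housing = 1*2 = 2.
Iteration 2: components of {Bracket,Clip,Housing} -> Base = 3*2 = 6, Cover = 2*4 = 8, Gizmo = 2*3 = 6.
Iteration 3: no further components; recursion stops.
qty values: 1, 2, 3, 2, 8, 6, 6; the maximum is 8.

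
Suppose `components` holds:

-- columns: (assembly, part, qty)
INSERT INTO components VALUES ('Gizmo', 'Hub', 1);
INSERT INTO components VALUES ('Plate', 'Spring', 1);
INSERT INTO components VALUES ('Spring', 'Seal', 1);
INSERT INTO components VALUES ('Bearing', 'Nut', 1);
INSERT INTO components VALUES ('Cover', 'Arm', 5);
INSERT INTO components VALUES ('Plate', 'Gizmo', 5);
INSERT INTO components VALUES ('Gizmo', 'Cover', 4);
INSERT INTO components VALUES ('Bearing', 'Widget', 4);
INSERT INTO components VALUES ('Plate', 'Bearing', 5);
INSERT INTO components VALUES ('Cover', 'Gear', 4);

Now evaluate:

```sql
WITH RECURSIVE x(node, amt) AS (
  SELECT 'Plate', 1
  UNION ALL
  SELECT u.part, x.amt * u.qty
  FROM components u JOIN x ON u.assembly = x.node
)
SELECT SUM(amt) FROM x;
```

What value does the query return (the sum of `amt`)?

Base: (Plate, amt=1).
Iteration 1: components of {Plate} -> Bearing = 1*5 = 5, Gizmo = 1*5 = 5, Spring = 1*1 = 1.
Iteration 2: components of {Bearing,Gizmo,Spring} -> Cover = 5*4 = 20, Hub = 5*1 = 5, Nut = 5*1 = 5, Seal = 1*1 = 1, Widget = 5*4 = 20.
Iteration 3: components of {Cover,Hub,Nut,Seal,Widget} -> Arm = 20*5 = 100, Gear = 20*4 = 80.
Iteration 4: no further components; recursion stops.
SUM(amt) = 1 + 5 + 1 + 5 + 5 + 20 + 1 + 5 + 20 + 80 + 100 = 243.

243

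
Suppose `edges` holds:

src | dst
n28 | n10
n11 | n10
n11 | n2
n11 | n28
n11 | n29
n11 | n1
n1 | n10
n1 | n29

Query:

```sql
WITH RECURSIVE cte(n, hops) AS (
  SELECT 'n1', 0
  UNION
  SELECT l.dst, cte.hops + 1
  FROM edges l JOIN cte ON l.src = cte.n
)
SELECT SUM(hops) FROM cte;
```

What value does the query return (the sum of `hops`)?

2

Base: (n1, hops=0).
Iteration 1: edges from {n1} -> (n10, hops=1), (n29, hops=1).
Iteration 2: no outgoing edges from {n10,n29}; recursion stops.
SUM(hops) = 0 + 1 + 1 = 2.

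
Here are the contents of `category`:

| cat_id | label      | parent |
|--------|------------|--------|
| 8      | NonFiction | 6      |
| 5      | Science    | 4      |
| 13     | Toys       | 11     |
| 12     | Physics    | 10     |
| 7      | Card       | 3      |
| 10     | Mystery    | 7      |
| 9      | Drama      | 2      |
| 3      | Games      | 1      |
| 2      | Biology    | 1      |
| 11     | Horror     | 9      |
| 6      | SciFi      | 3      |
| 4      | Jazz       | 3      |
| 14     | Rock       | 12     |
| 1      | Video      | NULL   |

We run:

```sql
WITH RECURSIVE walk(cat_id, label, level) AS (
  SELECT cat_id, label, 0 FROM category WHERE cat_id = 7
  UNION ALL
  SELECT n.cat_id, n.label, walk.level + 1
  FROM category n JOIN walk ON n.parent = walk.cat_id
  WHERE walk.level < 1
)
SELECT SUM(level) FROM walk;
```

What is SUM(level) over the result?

1

Base: cat_id=7 (Card) at level 0.
Iteration 1: rows with parent in {7} -> Mystery (id 10, level 1).
Iteration 2: level < 1 fails for all current rows; recursion stops.
SUM(level) = 0 + 1 = 1.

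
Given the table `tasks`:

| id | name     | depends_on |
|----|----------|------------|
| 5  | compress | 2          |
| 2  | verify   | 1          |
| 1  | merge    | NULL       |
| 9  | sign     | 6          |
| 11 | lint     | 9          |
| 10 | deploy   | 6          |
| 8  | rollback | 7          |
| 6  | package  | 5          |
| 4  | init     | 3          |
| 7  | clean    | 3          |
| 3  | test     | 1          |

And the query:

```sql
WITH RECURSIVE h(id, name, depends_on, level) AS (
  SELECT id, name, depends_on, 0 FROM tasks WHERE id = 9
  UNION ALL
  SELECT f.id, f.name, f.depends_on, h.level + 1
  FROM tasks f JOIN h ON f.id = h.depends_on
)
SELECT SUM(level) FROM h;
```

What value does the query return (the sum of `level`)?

10

Base: id=9 (sign), depends_on=6, level 0.
Iteration 1: join on id=6 -> package (id 6, depends_on=5, level 1).
Iteration 2: join on id=5 -> compress (id 5, depends_on=2, level 2).
Iteration 3: join on id=2 -> verify (id 2, depends_on=1, level 3).
Iteration 4: join on id=1 -> merge (id 1, depends_on=NULL, level 4).
Iteration 5: depends_on is NULL; no match; recursion stops.
SUM(level) = 0 + 1 + 2 + 3 + 4 = 10.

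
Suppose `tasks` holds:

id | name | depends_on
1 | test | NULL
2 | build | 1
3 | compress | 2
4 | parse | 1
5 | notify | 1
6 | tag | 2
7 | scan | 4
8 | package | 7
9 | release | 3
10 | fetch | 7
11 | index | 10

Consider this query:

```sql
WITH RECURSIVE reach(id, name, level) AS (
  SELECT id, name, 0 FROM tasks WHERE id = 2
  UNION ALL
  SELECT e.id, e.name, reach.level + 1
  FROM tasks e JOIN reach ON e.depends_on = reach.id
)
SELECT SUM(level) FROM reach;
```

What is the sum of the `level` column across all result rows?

4

Base: id=2 (build) at level 0.
Iteration 1: rows with depends_on in {2} -> compress (id 3, level 1), tag (id 6, level 1).
Iteration 2: rows with depends_on in {3,6} -> release (id 9, level 2).
Iteration 3: no rows with depends_on in {9}; recursion stops.
SUM(level) = 0 + 1 + 1 + 2 = 4.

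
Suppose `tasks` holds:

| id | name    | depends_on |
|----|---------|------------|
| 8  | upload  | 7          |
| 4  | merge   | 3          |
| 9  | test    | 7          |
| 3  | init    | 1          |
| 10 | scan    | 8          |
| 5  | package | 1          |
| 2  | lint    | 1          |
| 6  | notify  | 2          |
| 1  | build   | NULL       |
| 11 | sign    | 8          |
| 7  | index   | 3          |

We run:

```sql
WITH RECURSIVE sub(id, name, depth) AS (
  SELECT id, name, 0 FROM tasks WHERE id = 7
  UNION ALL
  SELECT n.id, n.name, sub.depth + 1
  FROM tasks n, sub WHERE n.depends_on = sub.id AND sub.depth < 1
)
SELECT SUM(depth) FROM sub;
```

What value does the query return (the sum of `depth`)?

Base: id=7 (index) at depth 0.
Iteration 1: rows with depends_on in {7} -> upload (id 8, depth 1), test (id 9, depth 1).
Iteration 2: depth < 1 fails for all current rows; recursion stops.
SUM(depth) = 0 + 1 + 1 = 2.

2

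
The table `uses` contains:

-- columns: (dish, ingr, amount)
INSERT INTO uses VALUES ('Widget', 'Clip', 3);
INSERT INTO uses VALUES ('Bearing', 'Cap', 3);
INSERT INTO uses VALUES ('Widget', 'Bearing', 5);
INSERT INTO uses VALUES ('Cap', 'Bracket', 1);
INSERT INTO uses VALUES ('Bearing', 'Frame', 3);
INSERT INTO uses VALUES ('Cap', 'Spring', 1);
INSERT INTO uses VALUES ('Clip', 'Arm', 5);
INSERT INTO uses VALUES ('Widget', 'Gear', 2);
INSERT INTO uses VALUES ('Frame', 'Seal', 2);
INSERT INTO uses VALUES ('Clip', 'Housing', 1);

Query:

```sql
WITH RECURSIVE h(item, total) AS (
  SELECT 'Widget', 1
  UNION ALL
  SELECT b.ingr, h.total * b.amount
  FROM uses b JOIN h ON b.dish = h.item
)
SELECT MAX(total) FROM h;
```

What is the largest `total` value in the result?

Base: (Widget, total=1).
Iteration 1: components of {Widget} -> Bearing = 1*5 = 5, Clip = 1*3 = 3, Gear = 1*2 = 2.
Iteration 2: components of {Bearing,Clip,Gear} -> Arm = 3*5 = 15, Cap = 5*3 = 15, Frame = 5*3 = 15, Housing = 3*1 = 3.
Iteration 3: components of {Arm,Cap,Frame,Housing} -> Bracket = 15*1 = 15, Seal = 15*2 = 30, Spring = 15*1 = 15.
Iteration 4: no further components; recursion stops.
total values: 1, 5, 3, 2, 15, 15, 3, 15, 15, 15, 30; the maximum is 30.

30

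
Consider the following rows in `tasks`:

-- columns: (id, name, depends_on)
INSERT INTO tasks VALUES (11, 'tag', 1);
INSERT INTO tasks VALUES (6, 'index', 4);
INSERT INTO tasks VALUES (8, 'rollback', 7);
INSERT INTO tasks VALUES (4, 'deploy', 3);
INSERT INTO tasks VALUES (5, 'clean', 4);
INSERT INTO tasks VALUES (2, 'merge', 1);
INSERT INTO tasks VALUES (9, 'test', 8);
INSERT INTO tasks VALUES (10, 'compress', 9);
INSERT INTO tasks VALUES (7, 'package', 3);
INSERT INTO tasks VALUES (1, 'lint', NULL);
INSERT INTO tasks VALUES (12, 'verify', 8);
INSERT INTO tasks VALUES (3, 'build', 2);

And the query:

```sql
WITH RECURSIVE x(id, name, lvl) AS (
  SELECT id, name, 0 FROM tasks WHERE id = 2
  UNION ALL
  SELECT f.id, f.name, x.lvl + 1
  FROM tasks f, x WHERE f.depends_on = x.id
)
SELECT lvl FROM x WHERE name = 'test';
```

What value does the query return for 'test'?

4

Base: id=2 (merge) at lvl 0.
Iteration 1: rows with depends_on in {2} -> build (id 3, lvl 1).
Iteration 2: rows with depends_on in {3} -> deploy (id 4, lvl 2), package (id 7, lvl 2).
Iteration 3: rows with depends_on in {4,7} -> clean (id 5, lvl 3), index (id 6, lvl 3), rollback (id 8, lvl 3).
Iteration 4: rows with depends_on in {5,6,8} -> test (id 9, lvl 4), verify (id 12, lvl 4).
Iteration 5: rows with depends_on in {9,12} -> compress (id 10, lvl 5).
Iteration 6: no rows with depends_on in {10}; recursion stops.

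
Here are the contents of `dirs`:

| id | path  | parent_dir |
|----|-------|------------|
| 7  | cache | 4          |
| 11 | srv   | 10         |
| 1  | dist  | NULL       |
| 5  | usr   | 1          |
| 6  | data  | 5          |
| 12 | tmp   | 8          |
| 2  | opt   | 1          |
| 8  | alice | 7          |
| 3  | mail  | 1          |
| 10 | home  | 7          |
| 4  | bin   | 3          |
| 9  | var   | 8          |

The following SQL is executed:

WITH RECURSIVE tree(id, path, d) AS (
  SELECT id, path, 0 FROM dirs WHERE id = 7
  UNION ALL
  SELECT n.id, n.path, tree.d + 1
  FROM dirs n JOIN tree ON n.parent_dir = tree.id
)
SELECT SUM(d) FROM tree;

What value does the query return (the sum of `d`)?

8

Base: id=7 (cache) at d 0.
Iteration 1: rows with parent_dir in {7} -> alice (id 8, d 1), home (id 10, d 1).
Iteration 2: rows with parent_dir in {8,10} -> var (id 9, d 2), srv (id 11, d 2), tmp (id 12, d 2).
Iteration 3: no rows with parent_dir in {9,11,12}; recursion stops.
SUM(d) = 0 + 1 + 1 + 2 + 2 + 2 = 8.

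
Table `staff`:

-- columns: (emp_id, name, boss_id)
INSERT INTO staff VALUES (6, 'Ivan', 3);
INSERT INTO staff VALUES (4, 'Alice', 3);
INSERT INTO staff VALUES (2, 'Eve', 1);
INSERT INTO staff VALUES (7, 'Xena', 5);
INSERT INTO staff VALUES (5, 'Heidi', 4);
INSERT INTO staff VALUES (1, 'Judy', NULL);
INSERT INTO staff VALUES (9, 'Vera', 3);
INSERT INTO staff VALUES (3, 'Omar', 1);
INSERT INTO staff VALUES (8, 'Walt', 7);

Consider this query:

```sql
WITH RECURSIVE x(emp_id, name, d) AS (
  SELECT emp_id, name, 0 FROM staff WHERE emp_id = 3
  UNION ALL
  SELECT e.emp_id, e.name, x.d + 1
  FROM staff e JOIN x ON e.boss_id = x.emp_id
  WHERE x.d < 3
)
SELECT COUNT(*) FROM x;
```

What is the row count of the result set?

Base: emp_id=3 (Omar) at d 0.
Iteration 1: rows with boss_id in {3} -> Alice (id 4, d 1), Ivan (id 6, d 1), Vera (id 9, d 1).
Iteration 2: rows with boss_id in {4,6,9} -> Heidi (id 5, d 2).
Iteration 3: rows with boss_id in {5} -> Xena (id 7, d 3).
Iteration 4: d < 3 fails for all current rows; recursion stops.
Total rows emitted: 6.

6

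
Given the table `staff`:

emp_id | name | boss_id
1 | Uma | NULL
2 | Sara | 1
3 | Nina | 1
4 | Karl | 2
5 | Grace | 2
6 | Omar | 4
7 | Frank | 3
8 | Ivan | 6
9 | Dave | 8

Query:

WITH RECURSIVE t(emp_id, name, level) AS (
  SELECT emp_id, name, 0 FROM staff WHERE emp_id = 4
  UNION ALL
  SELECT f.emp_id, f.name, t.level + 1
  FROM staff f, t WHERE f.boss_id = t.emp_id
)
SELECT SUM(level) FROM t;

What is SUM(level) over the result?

6

Base: emp_id=4 (Karl) at level 0.
Iteration 1: rows with boss_id in {4} -> Omar (id 6, level 1).
Iteration 2: rows with boss_id in {6} -> Ivan (id 8, level 2).
Iteration 3: rows with boss_id in {8} -> Dave (id 9, level 3).
Iteration 4: no rows with boss_id in {9}; recursion stops.
SUM(level) = 0 + 1 + 2 + 3 = 6.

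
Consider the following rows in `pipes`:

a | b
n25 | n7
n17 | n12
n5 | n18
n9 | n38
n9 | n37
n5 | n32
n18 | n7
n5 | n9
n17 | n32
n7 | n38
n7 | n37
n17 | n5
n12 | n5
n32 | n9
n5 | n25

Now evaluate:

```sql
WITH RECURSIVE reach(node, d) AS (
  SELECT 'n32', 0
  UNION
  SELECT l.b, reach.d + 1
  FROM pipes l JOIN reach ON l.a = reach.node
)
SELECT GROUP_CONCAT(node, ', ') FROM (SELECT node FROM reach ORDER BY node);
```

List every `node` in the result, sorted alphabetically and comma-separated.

n32, n37, n38, n9

Base: (n32, d=0).
Iteration 1: edges from {n32} -> (n9, d=1).
Iteration 2: edges from {n9} -> (n37, d=2), (n38, d=2).
Iteration 3: no outgoing edges from {n37,n38}; recursion stops.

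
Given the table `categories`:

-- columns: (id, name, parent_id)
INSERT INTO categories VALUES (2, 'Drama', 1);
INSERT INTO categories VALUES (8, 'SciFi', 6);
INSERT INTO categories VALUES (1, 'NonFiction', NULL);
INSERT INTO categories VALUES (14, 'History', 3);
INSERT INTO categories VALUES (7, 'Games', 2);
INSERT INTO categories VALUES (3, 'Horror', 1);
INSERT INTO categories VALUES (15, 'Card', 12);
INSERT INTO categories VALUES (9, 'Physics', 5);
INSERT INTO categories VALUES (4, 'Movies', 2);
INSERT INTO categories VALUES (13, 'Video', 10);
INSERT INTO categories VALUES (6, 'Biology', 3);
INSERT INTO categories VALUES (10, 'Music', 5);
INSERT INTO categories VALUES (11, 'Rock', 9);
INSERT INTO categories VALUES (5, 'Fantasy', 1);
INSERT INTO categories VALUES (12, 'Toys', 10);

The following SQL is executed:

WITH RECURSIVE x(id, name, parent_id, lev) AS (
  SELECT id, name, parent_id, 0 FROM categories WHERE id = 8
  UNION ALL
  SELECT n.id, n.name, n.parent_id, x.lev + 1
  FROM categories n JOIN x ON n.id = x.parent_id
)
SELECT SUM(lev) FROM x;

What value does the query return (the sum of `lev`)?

6

Base: id=8 (SciFi), parent_id=6, lev 0.
Iteration 1: join on id=6 -> Biology (id 6, parent_id=3, lev 1).
Iteration 2: join on id=3 -> Horror (id 3, parent_id=1, lev 2).
Iteration 3: join on id=1 -> NonFiction (id 1, parent_id=NULL, lev 3).
Iteration 4: parent_id is NULL; no match; recursion stops.
SUM(lev) = 0 + 1 + 2 + 3 = 6.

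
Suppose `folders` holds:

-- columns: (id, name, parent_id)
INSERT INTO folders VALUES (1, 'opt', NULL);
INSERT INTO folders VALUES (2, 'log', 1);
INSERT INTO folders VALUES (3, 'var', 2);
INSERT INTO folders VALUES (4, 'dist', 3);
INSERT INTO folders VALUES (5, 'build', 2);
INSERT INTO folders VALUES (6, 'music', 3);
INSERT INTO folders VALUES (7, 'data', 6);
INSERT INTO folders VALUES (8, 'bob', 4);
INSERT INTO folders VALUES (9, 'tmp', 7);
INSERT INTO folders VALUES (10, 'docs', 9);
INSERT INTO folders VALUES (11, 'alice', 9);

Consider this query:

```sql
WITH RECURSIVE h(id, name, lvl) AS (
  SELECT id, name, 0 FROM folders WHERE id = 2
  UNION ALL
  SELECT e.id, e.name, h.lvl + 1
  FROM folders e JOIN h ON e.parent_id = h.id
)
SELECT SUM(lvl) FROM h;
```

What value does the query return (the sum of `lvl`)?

Base: id=2 (log) at lvl 0.
Iteration 1: rows with parent_id in {2} -> var (id 3, lvl 1), build (id 5, lvl 1).
Iteration 2: rows with parent_id in {3,5} -> dist (id 4, lvl 2), music (id 6, lvl 2).
Iteration 3: rows with parent_id in {4,6} -> data (id 7, lvl 3), bob (id 8, lvl 3).
Iteration 4: rows with parent_id in {7,8} -> tmp (id 9, lvl 4).
Iteration 5: rows with parent_id in {9} -> docs (id 10, lvl 5), alice (id 11, lvl 5).
Iteration 6: no rows with parent_id in {10,11}; recursion stops.
SUM(lvl) = 0 + 1 + 1 + 2 + 2 + 3 + 3 + 4 + 5 + 5 = 26.

26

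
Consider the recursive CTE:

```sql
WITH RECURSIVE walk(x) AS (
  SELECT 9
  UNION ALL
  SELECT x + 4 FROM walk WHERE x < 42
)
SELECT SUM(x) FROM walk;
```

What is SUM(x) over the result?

Base: x=9.
Iteration 1: 9 < 42 holds -> x = 9 + 4 = 13.
Iteration 2: 13 < 42 holds -> x = 13 + 4 = 17.
Iteration 3: 17 < 42 holds -> x = 17 + 4 = 21.
Iteration 4: 21 < 42 holds -> x = 21 + 4 = 25.
Iteration 5: 25 < 42 holds -> x = 25 + 4 = 29.
Iteration 6: 29 < 42 holds -> x = 29 + 4 = 33.
Iteration 7: 33 < 42 holds -> x = 33 + 4 = 37.
Iteration 8: 37 < 42 holds -> x = 37 + 4 = 41.
Iteration 9: 41 < 42 holds -> x = 41 + 4 = 45.
Iteration 10: 45 < 42 fails; recursion stops.
SUM(x) = 9 + 13 + 17 + 21 + 25 + 29 + 33 + 37 + 41 + 45 = 270.

270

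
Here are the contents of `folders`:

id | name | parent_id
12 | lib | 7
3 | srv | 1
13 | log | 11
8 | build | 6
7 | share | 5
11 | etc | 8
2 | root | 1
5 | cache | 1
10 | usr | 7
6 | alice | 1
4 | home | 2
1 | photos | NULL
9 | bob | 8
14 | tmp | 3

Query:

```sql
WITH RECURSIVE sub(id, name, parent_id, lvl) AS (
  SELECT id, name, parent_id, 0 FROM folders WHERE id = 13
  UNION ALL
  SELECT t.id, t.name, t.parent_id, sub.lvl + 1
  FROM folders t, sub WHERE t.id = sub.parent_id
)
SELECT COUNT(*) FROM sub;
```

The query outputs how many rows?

5

Base: id=13 (log), parent_id=11, lvl 0.
Iteration 1: join on id=11 -> etc (id 11, parent_id=8, lvl 1).
Iteration 2: join on id=8 -> build (id 8, parent_id=6, lvl 2).
Iteration 3: join on id=6 -> alice (id 6, parent_id=1, lvl 3).
Iteration 4: join on id=1 -> photos (id 1, parent_id=NULL, lvl 4).
Iteration 5: parent_id is NULL; no match; recursion stops.
Total rows emitted: 5.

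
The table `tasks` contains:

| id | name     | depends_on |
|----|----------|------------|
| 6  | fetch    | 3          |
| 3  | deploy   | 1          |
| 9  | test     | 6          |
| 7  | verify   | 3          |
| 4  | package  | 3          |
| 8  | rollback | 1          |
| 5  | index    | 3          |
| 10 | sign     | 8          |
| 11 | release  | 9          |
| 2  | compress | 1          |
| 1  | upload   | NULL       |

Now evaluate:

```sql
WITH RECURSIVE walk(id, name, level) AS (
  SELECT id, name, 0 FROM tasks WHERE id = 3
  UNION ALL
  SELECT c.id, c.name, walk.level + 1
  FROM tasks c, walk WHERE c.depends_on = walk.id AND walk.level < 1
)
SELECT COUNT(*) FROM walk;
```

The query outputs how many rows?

Base: id=3 (deploy) at level 0.
Iteration 1: rows with depends_on in {3} -> package (id 4, level 1), index (id 5, level 1), fetch (id 6, level 1), verify (id 7, level 1).
Iteration 2: level < 1 fails for all current rows; recursion stops.
Total rows emitted: 5.

5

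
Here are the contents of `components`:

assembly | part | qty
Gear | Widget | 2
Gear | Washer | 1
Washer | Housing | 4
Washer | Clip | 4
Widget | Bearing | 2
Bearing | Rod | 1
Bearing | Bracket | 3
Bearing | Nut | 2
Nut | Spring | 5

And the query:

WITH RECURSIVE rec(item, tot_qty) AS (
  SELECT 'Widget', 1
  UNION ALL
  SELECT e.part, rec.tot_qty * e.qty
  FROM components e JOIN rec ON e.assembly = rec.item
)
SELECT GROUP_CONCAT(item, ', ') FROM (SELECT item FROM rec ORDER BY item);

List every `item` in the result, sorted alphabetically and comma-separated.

Base: (Widget, tot_qty=1).
Iteration 1: components of {Widget} -> Bearing = 1*2 = 2.
Iteration 2: components of {Bearing} -> Bracket = 2*3 = 6, Nut = 2*2 = 4, Rod = 2*1 = 2.
Iteration 3: components of {Bracket,Nut,Rod} -> Spring = 4*5 = 20.
Iteration 4: no further components; recursion stops.

Bearing, Bracket, Nut, Rod, Spring, Widget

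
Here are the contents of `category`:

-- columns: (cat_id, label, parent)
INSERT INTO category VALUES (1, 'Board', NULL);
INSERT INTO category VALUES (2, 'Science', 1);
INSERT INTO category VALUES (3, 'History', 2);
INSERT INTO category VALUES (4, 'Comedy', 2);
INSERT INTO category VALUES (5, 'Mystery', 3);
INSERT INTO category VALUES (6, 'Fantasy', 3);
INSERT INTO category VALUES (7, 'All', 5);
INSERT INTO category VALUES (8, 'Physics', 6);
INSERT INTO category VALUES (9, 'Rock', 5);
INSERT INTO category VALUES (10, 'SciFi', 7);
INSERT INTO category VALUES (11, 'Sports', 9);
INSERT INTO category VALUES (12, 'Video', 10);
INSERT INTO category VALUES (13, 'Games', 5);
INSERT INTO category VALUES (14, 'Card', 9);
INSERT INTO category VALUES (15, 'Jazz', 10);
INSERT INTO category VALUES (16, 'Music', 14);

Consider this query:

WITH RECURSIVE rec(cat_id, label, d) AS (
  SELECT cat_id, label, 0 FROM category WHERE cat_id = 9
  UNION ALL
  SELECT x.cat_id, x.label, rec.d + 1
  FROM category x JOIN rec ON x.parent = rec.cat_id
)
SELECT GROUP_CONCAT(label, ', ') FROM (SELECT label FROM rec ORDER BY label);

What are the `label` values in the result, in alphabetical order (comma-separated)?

Base: cat_id=9 (Rock) at d 0.
Iteration 1: rows with parent in {9} -> Sports (id 11, d 1), Card (id 14, d 1).
Iteration 2: rows with parent in {11,14} -> Music (id 16, d 2).
Iteration 3: no rows with parent in {16}; recursion stops.

Card, Music, Rock, Sports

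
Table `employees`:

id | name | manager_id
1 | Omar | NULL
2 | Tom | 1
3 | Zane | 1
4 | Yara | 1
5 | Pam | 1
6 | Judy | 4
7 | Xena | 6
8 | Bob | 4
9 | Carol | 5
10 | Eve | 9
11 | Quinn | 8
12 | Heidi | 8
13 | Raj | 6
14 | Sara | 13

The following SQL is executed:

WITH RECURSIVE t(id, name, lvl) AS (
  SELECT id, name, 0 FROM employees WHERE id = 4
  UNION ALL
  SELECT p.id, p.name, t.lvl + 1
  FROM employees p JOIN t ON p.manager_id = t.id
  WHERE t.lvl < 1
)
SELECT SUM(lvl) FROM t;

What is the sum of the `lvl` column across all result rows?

2

Base: id=4 (Yara) at lvl 0.
Iteration 1: rows with manager_id in {4} -> Judy (id 6, lvl 1), Bob (id 8, lvl 1).
Iteration 2: lvl < 1 fails for all current rows; recursion stops.
SUM(lvl) = 0 + 1 + 1 = 2.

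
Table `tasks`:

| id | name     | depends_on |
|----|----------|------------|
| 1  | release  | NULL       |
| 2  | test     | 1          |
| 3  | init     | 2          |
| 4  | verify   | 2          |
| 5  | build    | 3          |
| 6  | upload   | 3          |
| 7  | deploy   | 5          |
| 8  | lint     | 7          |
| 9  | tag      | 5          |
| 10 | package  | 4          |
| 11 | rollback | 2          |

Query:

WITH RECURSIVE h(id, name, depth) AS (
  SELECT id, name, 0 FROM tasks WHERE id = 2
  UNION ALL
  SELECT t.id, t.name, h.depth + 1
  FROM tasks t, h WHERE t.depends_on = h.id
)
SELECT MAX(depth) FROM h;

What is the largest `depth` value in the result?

4

Base: id=2 (test) at depth 0.
Iteration 1: rows with depends_on in {2} -> init (id 3, depth 1), verify (id 4, depth 1), rollback (id 11, depth 1).
Iteration 2: rows with depends_on in {3,4,11} -> build (id 5, depth 2), upload (id 6, depth 2), package (id 10, depth 2).
Iteration 3: rows with depends_on in {5,6,10} -> deploy (id 7, depth 3), tag (id 9, depth 3).
Iteration 4: rows with depends_on in {7,9} -> lint (id 8, depth 4).
Iteration 5: no rows with depends_on in {8}; recursion stops.
depth values: 0, 1, 1, 1, 2, 2, 2, 3, 3, 4; the maximum is 4.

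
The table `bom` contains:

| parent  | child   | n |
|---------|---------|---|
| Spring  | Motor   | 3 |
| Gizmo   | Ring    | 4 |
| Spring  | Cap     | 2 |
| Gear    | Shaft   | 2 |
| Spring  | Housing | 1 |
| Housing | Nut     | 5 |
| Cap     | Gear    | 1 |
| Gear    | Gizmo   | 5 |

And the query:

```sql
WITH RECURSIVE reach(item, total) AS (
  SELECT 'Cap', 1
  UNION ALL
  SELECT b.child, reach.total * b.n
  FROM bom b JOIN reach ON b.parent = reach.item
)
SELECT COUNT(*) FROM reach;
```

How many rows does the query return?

Base: (Cap, total=1).
Iteration 1: components of {Cap} -> Gear = 1*1 = 1.
Iteration 2: components of {Gear} -> Gizmo = 1*5 = 5, Shaft = 1*2 = 2.
Iteration 3: components of {Gizmo,Shaft} -> Ring = 5*4 = 20.
Iteration 4: no further components; recursion stops.
Total rows emitted: 5.

5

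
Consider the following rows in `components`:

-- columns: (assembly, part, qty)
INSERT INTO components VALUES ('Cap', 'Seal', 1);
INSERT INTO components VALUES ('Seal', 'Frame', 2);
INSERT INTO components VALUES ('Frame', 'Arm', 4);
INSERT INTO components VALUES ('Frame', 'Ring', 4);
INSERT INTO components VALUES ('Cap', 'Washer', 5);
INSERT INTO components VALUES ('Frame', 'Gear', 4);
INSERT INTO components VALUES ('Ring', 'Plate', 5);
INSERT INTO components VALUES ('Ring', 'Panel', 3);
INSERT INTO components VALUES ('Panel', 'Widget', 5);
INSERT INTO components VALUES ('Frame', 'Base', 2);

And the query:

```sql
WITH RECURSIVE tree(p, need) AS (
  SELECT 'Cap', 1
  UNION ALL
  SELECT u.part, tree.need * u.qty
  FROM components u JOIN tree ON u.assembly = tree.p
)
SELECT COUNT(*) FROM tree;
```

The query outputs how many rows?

11

Base: (Cap, need=1).
Iteration 1: components of {Cap} -> Seal = 1*1 = 1, Washer = 1*5 = 5.
Iteration 2: components of {Seal,Washer} -> Frame = 1*2 = 2.
Iteration 3: components of {Frame} -> Arm = 2*4 = 8, Base = 2*2 = 4, Gear = 2*4 = 8, Ring = 2*4 = 8.
Iteration 4: components of {Arm,Base,Gear,Ring} -> Panel = 8*3 = 24, Plate = 8*5 = 40.
Iteration 5: components of {Panel,Plate} -> Widget = 24*5 = 120.
Iteration 6: no further components; recursion stops.
Total rows emitted: 11.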